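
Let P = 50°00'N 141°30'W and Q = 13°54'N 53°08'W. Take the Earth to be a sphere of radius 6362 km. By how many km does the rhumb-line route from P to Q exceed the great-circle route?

Great circle: cos σ = sin φ₁ sin φ₂ + cos φ₁ cos φ₂ cos Δλ,  σ = 1.3676 rad → d_gc = 8700.6 km
Rhumb line: Δψ = -0.7657, q = Δφ/Δψ = 0.8229, d_rh = R√(Δφ²+q²Δλ²) = 9014.5 km
Excess = 9014.5 − 8700.6 = 313.9 ≈ 314 km

314 km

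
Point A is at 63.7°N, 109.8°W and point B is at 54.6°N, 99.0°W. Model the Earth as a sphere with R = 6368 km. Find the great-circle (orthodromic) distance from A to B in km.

Haversine: a = sin²(Δφ/2)+cos φ₁ cos φ₂ sin²(Δλ/2) = 0.00857;  σ = 2·atan2(√a,√(1−a))
σ = 10.621° → d = Rσ = 6368·0.18537 = 1180 km

1180 km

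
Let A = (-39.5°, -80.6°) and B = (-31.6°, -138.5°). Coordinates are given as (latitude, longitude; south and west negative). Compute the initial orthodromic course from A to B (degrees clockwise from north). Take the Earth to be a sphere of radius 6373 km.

260.8°

θ = atan2( sin Δλ·cos φ₂ ,  cos φ₁ sin φ₂ − sin φ₁ cos φ₂ cos Δλ )
  = atan2(-0.7215, -0.1164) = 260.83°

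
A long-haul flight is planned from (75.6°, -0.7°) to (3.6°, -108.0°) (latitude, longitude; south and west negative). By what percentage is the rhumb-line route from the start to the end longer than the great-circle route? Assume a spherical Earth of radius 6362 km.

Great circle: σ = 1.5838 rad → d_gc = Rσ = 10076.1 km
Rhumb: Δφ = -1.2566, Δλ = -1.8727, Δψ = -2.0060, q = Δφ/Δψ = 0.6264 → d_rh = R√(Δφ²+q²Δλ²) = 10937.2 km
Excess = (10937.2 − 10076.1) / 10076.1 = 861.1 / 10076.1 = 8.546% ≈ 8.5%

8.5%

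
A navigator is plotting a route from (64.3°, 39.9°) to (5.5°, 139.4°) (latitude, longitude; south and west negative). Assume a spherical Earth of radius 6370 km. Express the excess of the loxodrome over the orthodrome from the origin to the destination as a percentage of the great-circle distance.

6.0%

Great circle: σ = 1.5557 rad → d_gc = Rσ = 9909.7 km
Rhumb: Δφ = -1.0263, Δλ = +1.7366, Δψ = -1.3818, q = Δφ/Δψ = 0.7427 → d_rh = R√(Δφ²+q²Δλ²) = 10499.4 km
Excess = (10499.4 − 9909.7) / 9909.7 = 589.7 / 9909.7 = 5.951% ≈ 6.0%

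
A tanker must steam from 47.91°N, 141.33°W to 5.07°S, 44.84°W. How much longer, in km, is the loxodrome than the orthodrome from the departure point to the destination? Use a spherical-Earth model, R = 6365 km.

Great circle: cos σ = sin φ₁ sin φ₂ + cos φ₁ cos φ₂ cos Δλ,  σ = 1.7123 rad → d_gc = 10898.8923 km
Rhumb line: Δψ = -1.0437, q = Δφ/Δψ = 0.8859, d_rh = R√(Δφ²+q²Δλ²) = 11172.3915 km
Excess = 11172.3915 − 10898.8923 = 273.4992 ≈ 273 km

273 km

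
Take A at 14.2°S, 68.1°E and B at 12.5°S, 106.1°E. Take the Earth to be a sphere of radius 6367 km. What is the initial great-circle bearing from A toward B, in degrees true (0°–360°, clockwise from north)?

θ = atan2( sin Δλ·cos φ₂ ,  cos φ₁ sin φ₂ − sin φ₁ cos φ₂ cos Δλ )
  = atan2(+0.6011, -0.0211) = 92.01°

92.0°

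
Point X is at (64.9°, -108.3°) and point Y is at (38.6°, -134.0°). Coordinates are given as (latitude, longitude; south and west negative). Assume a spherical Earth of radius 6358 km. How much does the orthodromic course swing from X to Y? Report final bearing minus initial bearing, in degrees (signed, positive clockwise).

-20.8°

At departure: θ₁ = atan2(sin Δλ cos φ₂, cos φ₁ sin φ₂ − sin φ₁ cos φ₂ cos Δλ) = 222.25°
At arrival: θ₂ = atan2(sin Δλ cos φ₁, −cos φ₂ sin φ₁ + sin φ₂ cos φ₁ cos Δλ) = 201.41°
Δθ = θ₂ − θ₁ = -20.8°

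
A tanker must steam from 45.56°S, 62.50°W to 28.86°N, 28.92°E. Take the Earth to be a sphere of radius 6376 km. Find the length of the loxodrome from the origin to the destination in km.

Rhumb course C = atan2(Δλ, Δψ) with Δψ = ln[tan(π/4+φ₂/2)/tan(π/4+φ₁/2)] = +1.4217, Δλ = +1.5956 → C = 48.30°
d = R·|Δφ| / |cos C| = 6376·1.29887 / 0.66526 = 12449 km

12449 km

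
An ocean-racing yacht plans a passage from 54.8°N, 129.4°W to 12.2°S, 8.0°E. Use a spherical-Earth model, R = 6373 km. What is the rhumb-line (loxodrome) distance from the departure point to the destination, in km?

15084 km

Rhumb course C = atan2(Δλ, Δψ) with Δψ = ln[tan(π/4+φ₂/2)/tan(π/4+φ₁/2)] = -1.3627, Δλ = +2.3981 → C = 119.61°
d = R·|Δφ| / |cos C| = 6373·1.16937 / 0.49406 = 15084 km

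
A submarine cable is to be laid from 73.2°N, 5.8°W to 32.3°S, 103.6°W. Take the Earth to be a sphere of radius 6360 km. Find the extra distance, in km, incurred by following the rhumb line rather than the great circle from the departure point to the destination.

Great circle: cos σ = sin φ₁ sin φ₂ + cos φ₁ cos φ₂ cos Δλ,  σ = 2.1468 rad → d_gc = 13653.8 km
Rhumb line: Δψ = -2.5090, q = Δφ/Δψ = 0.7339, d_rh = R√(Δφ²+q²Δλ²) = 14164.0 km
Excess = 14164.0 − 13653.8 = 510.2 ≈ 510 km

510 km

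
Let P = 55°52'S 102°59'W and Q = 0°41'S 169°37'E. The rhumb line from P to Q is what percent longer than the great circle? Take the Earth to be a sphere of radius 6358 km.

Great circle: σ = 1.5355 rad → d_gc = Rσ = 9762.5 km
Rhumb: Δφ = +0.9631, Δλ = -1.5254, Δψ = +1.1690, q = Δφ/Δψ = 0.8239 → d_rh = R√(Δφ²+q²Δλ²) = 10067.3 km
Excess = (10067.3 − 9762.5) / 9762.5 = 304.8 / 9762.5 = 3.12% ≈ 3.1%

3.1%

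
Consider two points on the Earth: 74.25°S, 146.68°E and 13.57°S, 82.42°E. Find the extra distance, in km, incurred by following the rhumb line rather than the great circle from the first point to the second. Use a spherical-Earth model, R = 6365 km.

Great circle: cos σ = sin φ₁ sin φ₂ + cos φ₁ cos φ₂ cos Δλ,  σ = 1.2234 rad → d_gc = 7787.2 km
Rhumb line: Δψ = +1.7391, q = Δφ/Δψ = 0.6090, d_rh = R√(Δφ²+q²Δλ²) = 8021.1 km
Excess = 8021.1 − 7787.2 = 233.9 ≈ 234 km

234 km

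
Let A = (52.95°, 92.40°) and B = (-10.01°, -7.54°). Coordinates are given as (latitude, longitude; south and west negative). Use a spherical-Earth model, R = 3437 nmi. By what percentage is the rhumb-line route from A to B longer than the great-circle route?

Great circle: σ = 1.8143 rad → d_gc = Rσ = 6235.9 nmi
Rhumb: Δφ = -1.0989, Δλ = -1.7443, Δψ = -1.2690, q = Δφ/Δψ = 0.8659 → d_rh = R√(Δφ²+q²Δλ²) = 6419.8 nmi
Excess = (6419.8 − 6235.9) / 6235.9 = 183.9 / 6235.9 = 2.949% ≈ 2.9%

2.9%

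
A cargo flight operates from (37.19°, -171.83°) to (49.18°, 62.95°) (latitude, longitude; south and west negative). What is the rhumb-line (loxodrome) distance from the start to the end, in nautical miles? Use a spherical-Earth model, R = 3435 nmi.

Δψ = ln[tan(π/4+φ₂/2)/tan(π/4+φ₁/2)] = +0.2885;  Δφ = +0.2093 rad,  Δλ = -2.1855 rad
q = Δφ/Δψ = 0.7255
d = R·√(Δφ² + q²Δλ²) = 3435·1.59924 = 5493 nmi

5493 nmi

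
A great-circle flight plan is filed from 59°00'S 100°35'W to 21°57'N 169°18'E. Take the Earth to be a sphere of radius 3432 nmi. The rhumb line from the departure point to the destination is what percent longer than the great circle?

2.1%

Great circle: σ = 1.8980 rad → d_gc = Rσ = 6513.9 nmi
Rhumb: Δφ = +1.4128, Δλ = -1.5728, Δψ = +1.6754, q = Δφ/Δψ = 0.8433 → d_rh = R√(Δφ²+q²Δλ²) = 6650.8 nmi
Excess = (6650.8 − 6513.9) / 6513.9 = 136.9 / 6513.9 = 2.10% ≈ 2.1%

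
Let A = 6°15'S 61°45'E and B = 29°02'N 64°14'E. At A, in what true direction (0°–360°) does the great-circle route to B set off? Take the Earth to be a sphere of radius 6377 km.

N = sin Δλ·cos φ₂ = +0.0379;  D = cos φ₁ sin φ₂ − sin φ₁ cos φ₂ cos Δλ = +0.5775
initial course = atan2(N, D) = 3.75°

3.8°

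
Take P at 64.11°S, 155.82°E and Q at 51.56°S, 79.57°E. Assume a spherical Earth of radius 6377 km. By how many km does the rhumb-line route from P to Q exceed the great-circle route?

255 km

Great circle: cos σ = sin φ₁ sin φ₂ + cos φ₁ cos φ₂ cos Δλ,  σ = 0.6933 rad → d_gc = 4420.9 km
Rhumb line: Δψ = +0.4165, q = Δφ/Δψ = 0.5258, d_rh = R√(Δφ²+q²Δλ²) = 4676.1 km
Excess = 4676.1 − 4420.9 = 255.2 ≈ 255 km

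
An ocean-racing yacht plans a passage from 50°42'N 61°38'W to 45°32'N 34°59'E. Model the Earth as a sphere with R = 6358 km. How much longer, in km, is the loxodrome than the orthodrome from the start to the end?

Great circle: cos σ = sin φ₁ sin φ₂ + cos φ₁ cos φ₂ cos Δλ,  σ = 1.0459 rad → d_gc = 6649.8 km
Rhumb line: Δψ = -0.1352, q = Δφ/Δψ = 0.6668, d_rh = R√(Δφ²+q²Δλ²) = 7172.2 km
Excess = 7172.2 − 6649.8 = 522.4 ≈ 522 km

522 km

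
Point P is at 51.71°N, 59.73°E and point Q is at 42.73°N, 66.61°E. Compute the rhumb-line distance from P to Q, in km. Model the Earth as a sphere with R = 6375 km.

Δψ = ln[tan(π/4+φ₂/2)/tan(π/4+φ₁/2)] = -0.2316;  Δφ = -0.1567 rad,  Δλ = +0.1201 rad
q = Δφ/Δψ = 0.6769
d = R·√(Δφ² + q²Δλ²) = 6375·0.17655 = 1126 km

1126 km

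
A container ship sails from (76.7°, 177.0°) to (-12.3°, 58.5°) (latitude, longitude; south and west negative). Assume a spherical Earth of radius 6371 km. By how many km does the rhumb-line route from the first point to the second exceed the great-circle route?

1099 km

Great circle: cos σ = sin φ₁ sin φ₂ + cos φ₁ cos φ₂ cos Δλ,  σ = 1.8908 rad → d_gc = 12046.3 km
Rhumb line: Δψ = -2.3654, q = Δφ/Δψ = 0.6567, d_rh = R√(Δφ²+q²Δλ²) = 13145.7 km
Excess = 13145.7 − 12046.3 = 1099.4 ≈ 1099 km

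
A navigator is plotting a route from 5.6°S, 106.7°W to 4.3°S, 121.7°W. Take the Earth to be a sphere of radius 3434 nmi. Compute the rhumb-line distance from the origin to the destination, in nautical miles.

Rhumb course C = atan2(Δλ, Δψ) with Δψ = ln[tan(π/4+φ₂/2)/tan(π/4+φ₁/2)] = +0.0228, Δλ = -0.2618 → C = 274.97°
d = R·|Δφ| / |cos C| = 3434·0.02269 / 0.08667 = 899 nmi

899 nmi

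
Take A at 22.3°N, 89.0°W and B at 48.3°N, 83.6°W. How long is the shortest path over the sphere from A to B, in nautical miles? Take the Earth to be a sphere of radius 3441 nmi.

1583 nmi

Haversine: a = sin²(Δφ/2)+cos φ₁ cos φ₂ sin²(Δλ/2) = 0.05197;  σ = 2·atan2(√a,√(1−a))
σ = 26.355° → d = Rσ = 3441·0.45998 = 1583 nmi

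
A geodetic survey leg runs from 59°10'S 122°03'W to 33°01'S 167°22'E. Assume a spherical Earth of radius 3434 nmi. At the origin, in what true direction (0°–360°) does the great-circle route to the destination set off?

267.1°

N = sin Δλ·cos φ₂ = -0.7908;  D = cos φ₁ sin φ₂ − sin φ₁ cos φ₂ cos Δλ = -0.0399
initial course = atan2(N, D) = 267.11°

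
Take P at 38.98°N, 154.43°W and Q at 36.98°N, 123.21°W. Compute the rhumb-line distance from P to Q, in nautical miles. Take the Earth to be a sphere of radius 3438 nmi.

1481 nmi

Rhumb course C = atan2(Δλ, Δψ) with Δψ = ln[tan(π/4+φ₂/2)/tan(π/4+φ₁/2)] = -0.0443, Δλ = +0.5449 → C = 94.65°
d = R·|Δφ| / |cos C| = 3438·0.03491 / 0.08102 = 1481 nmi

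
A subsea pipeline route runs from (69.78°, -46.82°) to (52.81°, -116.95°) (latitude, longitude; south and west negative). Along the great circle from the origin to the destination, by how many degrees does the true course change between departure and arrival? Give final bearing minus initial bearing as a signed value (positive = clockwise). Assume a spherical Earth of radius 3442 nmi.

-63.8°

At departure: θ₁ = atan2(sin Δλ cos φ₂, cos φ₁ sin φ₂ − sin φ₁ cos φ₂ cos Δλ) = 278.26°
At arrival: θ₂ = atan2(sin Δλ cos φ₁, −cos φ₂ sin φ₁ + sin φ₂ cos φ₁ cos Δλ) = 214.46°
Δθ = θ₂ − θ₁ = -63.8°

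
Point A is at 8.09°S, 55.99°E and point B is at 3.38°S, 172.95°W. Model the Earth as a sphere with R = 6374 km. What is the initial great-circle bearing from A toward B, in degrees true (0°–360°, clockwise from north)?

θ = atan2( sin Δλ·cos φ₂ ,  cos φ₁ sin φ₂ − sin φ₁ cos φ₂ cos Δλ )
  = atan2(+0.7527, -0.1506) = 101.32°

101.3°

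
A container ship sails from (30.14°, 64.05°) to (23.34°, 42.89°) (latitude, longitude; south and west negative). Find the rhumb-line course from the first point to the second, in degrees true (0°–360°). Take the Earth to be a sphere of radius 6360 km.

250.2°

Δψ = ln[tan(π/4+φ₂/2)/tan(π/4+φ₁/2)] = -0.1330
Δλ = -0.3693 rad (taken the short way round)
course = atan2(Δλ, Δψ) = 250.19°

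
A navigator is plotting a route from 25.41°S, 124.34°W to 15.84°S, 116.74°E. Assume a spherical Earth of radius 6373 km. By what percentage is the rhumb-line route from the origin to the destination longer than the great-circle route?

Great circle: σ = 1.8787 rad → d_gc = Rσ = 11973.2 km
Rhumb: Δφ = +0.1670, Δλ = -2.0755, Δψ = +0.1787, q = Δφ/Δψ = 0.9345 → d_rh = R√(Δφ²+q²Δλ²) = 12406.9 km
Excess = (12406.9 − 11973.2) / 11973.2 = 433.7 / 11973.2 = 3.62% ≈ 3.6%

3.6%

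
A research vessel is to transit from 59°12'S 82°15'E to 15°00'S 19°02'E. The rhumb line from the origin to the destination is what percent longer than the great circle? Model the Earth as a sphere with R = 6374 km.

2.2%

Great circle: σ = 1.1094 rad → d_gc = Rσ = 7071.4 km
Rhumb: Δφ = +0.7714, Δλ = -1.1033, Δψ = +1.0245, q = Δφ/Δψ = 0.7530 → d_rh = R√(Δφ²+q²Δλ²) = 7226.3 km
Excess = (7226.3 − 7071.4) / 7071.4 = 154.9 / 7071.4 = 2.19% ≈ 2.2%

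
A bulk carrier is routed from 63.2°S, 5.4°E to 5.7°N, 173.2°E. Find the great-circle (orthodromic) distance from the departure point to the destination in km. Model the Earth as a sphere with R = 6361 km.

13524 km

cos σ = sin φ₁ sin φ₂ + cos φ₁ cos φ₂ cos Δλ
      = sin(-63.20°)sin(5.70°) + cos(-63.20°)cos(5.70°)cos(167.80°) = -0.5272
σ = 121.814° → d = Rσ = 6361·2.12606 = 13524 km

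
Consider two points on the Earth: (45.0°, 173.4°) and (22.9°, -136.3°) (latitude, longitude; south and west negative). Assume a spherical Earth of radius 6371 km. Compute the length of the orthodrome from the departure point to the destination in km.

5145 km

Haversine: a = sin²(Δφ/2)+cos φ₁ cos φ₂ sin²(Δλ/2) = 0.15438;  σ = 2·atan2(√a,√(1−a))
σ = 46.272° → d = Rσ = 6371·0.80761 = 5145 km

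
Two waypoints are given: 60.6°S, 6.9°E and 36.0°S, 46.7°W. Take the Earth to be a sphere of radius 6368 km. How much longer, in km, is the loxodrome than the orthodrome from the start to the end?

Great circle: cos σ = sin φ₁ sin φ₂ + cos φ₁ cos φ₂ cos Δλ,  σ = 0.7261 rad → d_gc = 4623.9 km
Rhumb line: Δψ = +0.6638, q = Δφ/Δψ = 0.6468, d_rh = R√(Δφ²+q²Δλ²) = 4724.6 km
Excess = 4724.6 − 4623.9 = 100.7 ≈ 101 km

101 km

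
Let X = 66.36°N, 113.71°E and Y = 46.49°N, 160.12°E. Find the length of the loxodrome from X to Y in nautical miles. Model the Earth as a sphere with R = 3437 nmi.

Δψ = ln[tan(π/4+φ₂/2)/tan(π/4+φ₁/2)] = -0.6455;  Δφ = -0.3468 rad,  Δλ = +0.8100 rad
q = Δφ/Δψ = 0.5373
d = R·√(Δφ² + q²Δλ²) = 3437·0.55648 = 1913 nmi

1913 nmi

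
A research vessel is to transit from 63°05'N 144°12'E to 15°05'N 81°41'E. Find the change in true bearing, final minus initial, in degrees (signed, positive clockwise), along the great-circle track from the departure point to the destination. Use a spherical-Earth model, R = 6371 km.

-45.5°

Initial bearing θ₁ = atan2(sin Δλ cos φ₂, cos φ₁ sin φ₂ − sin φ₁ cos φ₂ cos Δλ) = 251.93°
Final bearing θ₂ = (initial bearing from the destination back to the start) + 180° = 206.47°
Δθ = θ₂ − θ₁ = -45.5°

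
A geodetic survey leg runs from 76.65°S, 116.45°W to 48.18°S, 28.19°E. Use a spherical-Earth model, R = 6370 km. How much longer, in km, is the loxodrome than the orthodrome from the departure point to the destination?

1548 km

Great circle: cos σ = sin φ₁ sin φ₂ + cos φ₁ cos φ₂ cos Δλ,  σ = 0.9279 rad → d_gc = 5910.5 km
Rhumb line: Δψ = +1.1831, q = Δφ/Δψ = 0.4200, d_rh = R√(Δφ²+q²Δλ²) = 7458.5 km
Excess = 7458.5 − 5910.5 = 1548.0 ≈ 1548 km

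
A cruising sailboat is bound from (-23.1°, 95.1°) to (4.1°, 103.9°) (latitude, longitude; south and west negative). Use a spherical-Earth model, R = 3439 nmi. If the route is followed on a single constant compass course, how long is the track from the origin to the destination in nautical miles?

Rhumb course C = atan2(Δλ, Δψ) with Δψ = ln[tan(π/4+φ₂/2)/tan(π/4+φ₁/2)] = +0.4862, Δλ = +0.1536 → C = 17.53°
d = R·|Δφ| / |cos C| = 3439·0.47473 / 0.95355 = 1712 nmi

1712 nmi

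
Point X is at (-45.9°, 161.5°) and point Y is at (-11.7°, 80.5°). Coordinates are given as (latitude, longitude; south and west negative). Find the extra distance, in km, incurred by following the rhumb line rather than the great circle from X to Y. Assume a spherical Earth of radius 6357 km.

205 km

Great circle: cos σ = sin φ₁ sin φ₂ + cos φ₁ cos φ₂ cos Δλ,  σ = 1.3158 rad → d_gc = 8364.6 km
Rhumb line: Δψ = +0.6981, q = Δφ/Δψ = 0.8550, d_rh = R√(Δφ²+q²Δλ²) = 8569.8 km
Excess = 8569.8 − 8364.6 = 205.2 ≈ 205 km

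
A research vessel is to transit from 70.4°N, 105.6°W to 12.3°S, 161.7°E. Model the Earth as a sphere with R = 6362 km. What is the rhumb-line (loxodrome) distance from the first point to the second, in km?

Δψ = ln[tan(π/4+φ₂/2)/tan(π/4+φ₁/2)] = -1.9724;  Δφ = -1.4434 rad,  Δλ = -1.6179 rad
q = Δφ/Δψ = 0.7318
d = R·√(Δφ² + q²Δλ²) = 6362·1.86688 = 11877 km

11877 km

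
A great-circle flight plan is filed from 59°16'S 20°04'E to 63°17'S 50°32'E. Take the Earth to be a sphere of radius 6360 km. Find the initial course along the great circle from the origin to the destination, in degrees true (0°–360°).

118.4°

N = sin Δλ·cos φ₂ = +0.2280;  D = cos φ₁ sin φ₂ − sin φ₁ cos φ₂ cos Δλ = -0.1234
initial course = atan2(N, D) = 118.43°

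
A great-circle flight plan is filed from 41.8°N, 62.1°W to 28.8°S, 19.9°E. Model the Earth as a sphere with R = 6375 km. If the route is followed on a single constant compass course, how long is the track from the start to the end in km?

Rhumb course C = atan2(Δλ, Δψ) with Δψ = ln[tan(π/4+φ₂/2)/tan(π/4+φ₁/2)] = -1.3297, Δλ = +1.4312 → C = 132.90°
d = R·|Δφ| / |cos C| = 6375·1.23220 / 0.68067 = 11541 km

11541 km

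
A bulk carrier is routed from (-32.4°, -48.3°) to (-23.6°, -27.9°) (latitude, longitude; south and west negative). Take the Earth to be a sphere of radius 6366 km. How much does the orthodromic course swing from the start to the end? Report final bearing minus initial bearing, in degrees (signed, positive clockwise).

-9.7°

At departure: θ₁ = atan2(sin Δλ cos φ₂, cos φ₁ sin φ₂ − sin φ₁ cos φ₂ cos Δλ) = 69.07°
At arrival: θ₂ = atan2(sin Δλ cos φ₁, −cos φ₂ sin φ₁ + sin φ₂ cos φ₁ cos Δλ) = 59.38°
Δθ = θ₂ − θ₁ = -9.7°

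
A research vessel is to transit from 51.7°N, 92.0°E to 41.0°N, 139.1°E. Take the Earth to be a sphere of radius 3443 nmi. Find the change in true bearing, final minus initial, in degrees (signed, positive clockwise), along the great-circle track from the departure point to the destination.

+35.2°

Initial bearing θ₁ = atan2(sin Δλ cos φ₂, cos φ₁ sin φ₂ − sin φ₁ cos φ₂ cos Δλ) = 89.64°
Final bearing θ₂ = (initial bearing from the destination back to the start) + 180° = 124.79°
Δθ = θ₂ − θ₁ = +35.2°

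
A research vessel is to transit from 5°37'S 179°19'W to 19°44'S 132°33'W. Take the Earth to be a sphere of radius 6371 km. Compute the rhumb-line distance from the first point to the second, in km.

5297 km

Rhumb course C = atan2(Δλ, Δψ) with Δψ = ln[tan(π/4+φ₂/2)/tan(π/4+φ₁/2)] = -0.2532, Δλ = +0.8162 → C = 107.24°
d = R·|Δφ| / |cos C| = 6371·0.24638 / 0.29632 = 5297 km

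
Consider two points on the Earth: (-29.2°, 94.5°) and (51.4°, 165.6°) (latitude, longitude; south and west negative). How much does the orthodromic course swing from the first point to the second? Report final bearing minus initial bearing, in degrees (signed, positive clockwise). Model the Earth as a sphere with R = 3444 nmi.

+20.5°

At departure: θ₁ = atan2(sin Δλ cos φ₂, cos φ₁ sin φ₂ − sin φ₁ cos φ₂ cos Δλ) = 37.09°
At arrival: θ₂ = atan2(sin Δλ cos φ₁, −cos φ₂ sin φ₁ + sin φ₂ cos φ₁ cos Δλ) = 57.54°
Δθ = θ₂ − θ₁ = +20.5°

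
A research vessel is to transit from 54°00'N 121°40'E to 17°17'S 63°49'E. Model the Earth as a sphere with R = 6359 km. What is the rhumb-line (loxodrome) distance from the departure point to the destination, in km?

Rhumb course C = atan2(Δλ, Δψ) with Δψ = ln[tan(π/4+φ₂/2)/tan(π/4+φ₁/2)] = -1.4305, Δλ = -1.0097 → C = 215.21°
d = R·|Δφ| / |cos C| = 6359·1.24413 / 0.81699 = 9684 km

9684 km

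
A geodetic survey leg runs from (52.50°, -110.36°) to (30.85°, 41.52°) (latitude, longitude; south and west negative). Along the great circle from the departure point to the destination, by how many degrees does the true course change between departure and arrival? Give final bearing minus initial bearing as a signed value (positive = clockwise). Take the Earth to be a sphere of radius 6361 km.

Initial bearing θ₁ = atan2(sin Δλ cos φ₂, cos φ₁ sin φ₂ − sin φ₁ cos φ₂ cos Δλ) = 23.91°
Final bearing θ₂ = (initial bearing from the destination back to the start) + 180° = 163.30°
Δθ = θ₂ − θ₁ = +139.4°

+139.4°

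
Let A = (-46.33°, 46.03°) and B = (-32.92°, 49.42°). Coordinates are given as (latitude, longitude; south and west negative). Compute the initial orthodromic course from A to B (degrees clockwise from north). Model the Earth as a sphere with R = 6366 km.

θ = atan2( sin Δλ·cos φ₂ ,  cos φ₁ sin φ₂ − sin φ₁ cos φ₂ cos Δλ )
  = atan2(+0.0496, +0.2309) = 12.13°

12.1°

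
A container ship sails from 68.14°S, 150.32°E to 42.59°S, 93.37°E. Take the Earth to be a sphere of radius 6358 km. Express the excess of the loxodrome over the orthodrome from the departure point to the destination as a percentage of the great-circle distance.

2.9%

Great circle: σ = 0.6800 rad → d_gc = Rσ = 4323.3 km
Rhumb: Δφ = +0.4459, Δλ = -0.9940, Δψ = +0.8214, q = Δφ/Δψ = 0.5429 → d_rh = R√(Δφ²+q²Δλ²) = 4450.8 km
Excess = (4450.8 − 4323.3) / 4323.3 = 127.5 / 4323.3 = 2.949% ≈ 2.9%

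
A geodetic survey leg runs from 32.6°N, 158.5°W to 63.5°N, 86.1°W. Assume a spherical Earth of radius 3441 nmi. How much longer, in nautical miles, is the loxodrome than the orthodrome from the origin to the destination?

133 nmi

Great circle: cos σ = sin φ₁ sin φ₂ + cos φ₁ cos φ₂ cos Δλ,  σ = 0.9325 rad → d_gc = 3208.7 nmi
Rhumb line: Δψ = +0.8438, q = Δφ/Δψ = 0.6392, d_rh = R√(Δφ²+q²Δλ²) = 3341.8 nmi
Excess = 3341.8 − 3208.7 = 133.1 ≈ 133 nmi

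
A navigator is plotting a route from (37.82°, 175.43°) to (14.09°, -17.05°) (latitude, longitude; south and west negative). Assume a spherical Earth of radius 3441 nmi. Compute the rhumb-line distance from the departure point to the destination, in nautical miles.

Δψ = ln[tan(π/4+φ₂/2)/tan(π/4+φ₁/2)] = -0.4656;  Δφ = -0.4142 rad,  Δλ = +2.9238 rad
q = Δφ/Δψ = 0.8896
d = R·√(Δφ² + q²Δλ²) = 3441·2.63372 = 9063 nmi

9063 nmi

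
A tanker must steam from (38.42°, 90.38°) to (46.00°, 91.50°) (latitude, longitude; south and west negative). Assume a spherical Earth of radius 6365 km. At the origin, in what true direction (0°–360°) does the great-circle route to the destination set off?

5.9°

N = sin Δλ·cos φ₂ = +0.0136;  D = cos φ₁ sin φ₂ − sin φ₁ cos φ₂ cos Δλ = +0.1320
initial course = atan2(N, D) = 5.87°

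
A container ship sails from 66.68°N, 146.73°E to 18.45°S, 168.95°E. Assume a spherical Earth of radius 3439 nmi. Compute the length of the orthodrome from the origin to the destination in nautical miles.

5206 nmi

Haversine: a = sin²(Δφ/2)+cos φ₁ cos φ₂ sin²(Δλ/2) = 0.47150;  σ = 2·atan2(√a,√(1−a))
σ = 86.732° → d = Rσ = 3439·1.51376 = 5206 nmi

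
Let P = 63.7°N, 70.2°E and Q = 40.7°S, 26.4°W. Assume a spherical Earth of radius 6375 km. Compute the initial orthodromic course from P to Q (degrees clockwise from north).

254.4°

θ = atan2( sin Δλ·cos φ₂ ,  cos φ₁ sin φ₂ − sin φ₁ cos φ₂ cos Δλ )
  = atan2(-0.7531, -0.2108) = 254.36°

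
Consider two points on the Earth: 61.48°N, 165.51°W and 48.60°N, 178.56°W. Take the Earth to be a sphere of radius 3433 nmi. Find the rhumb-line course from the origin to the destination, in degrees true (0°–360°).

209.9°

Meridional parts: M(φ₁)=+1.3698, M(φ₂)=+0.9732 → ΔM = -0.3966;  Δλ = -0.2278 rad
tan C = Δλ / ΔM = +0.5743 → C = 209.87°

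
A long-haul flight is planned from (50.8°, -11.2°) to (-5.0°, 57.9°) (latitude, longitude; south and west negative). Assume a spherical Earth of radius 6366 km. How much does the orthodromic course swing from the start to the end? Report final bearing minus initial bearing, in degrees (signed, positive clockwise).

+33.7°

At departure: θ₁ = atan2(sin Δλ cos φ₂, cos φ₁ sin φ₂ − sin φ₁ cos φ₂ cos Δλ) = 109.55°
At arrival: θ₂ = atan2(sin Δλ cos φ₁, −cos φ₂ sin φ₁ + sin φ₂ cos φ₁ cos Δλ) = 143.28°
Δθ = θ₂ − θ₁ = +33.7°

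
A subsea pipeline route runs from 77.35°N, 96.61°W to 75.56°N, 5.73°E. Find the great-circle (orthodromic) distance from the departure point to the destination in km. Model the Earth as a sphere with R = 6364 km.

2339 km

cos σ = sin φ₁ sin φ₂ + cos φ₁ cos φ₂ cos Δλ
      = sin(77.35°)sin(75.56°) + cos(77.35°)cos(75.56°)cos(102.34°) = 0.9332
σ = 21.056° → d = Rσ = 6364·0.36749 = 2339 km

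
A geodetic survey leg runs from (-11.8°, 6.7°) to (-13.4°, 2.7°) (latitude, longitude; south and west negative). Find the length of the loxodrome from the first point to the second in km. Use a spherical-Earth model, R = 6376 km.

Rhumb course C = atan2(Δλ, Δψ) with Δψ = ln[tan(π/4+φ₂/2)/tan(π/4+φ₁/2)] = -0.0286, Δλ = -0.0698 → C = 247.71°
d = R·|Δφ| / |cos C| = 6376·0.02793 / 0.37926 = 469 km

469 km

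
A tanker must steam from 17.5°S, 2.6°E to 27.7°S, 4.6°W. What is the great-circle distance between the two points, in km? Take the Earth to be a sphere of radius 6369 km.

1352 km

Haversine: a = sin²(Δφ/2)+cos φ₁ cos φ₂ sin²(Δλ/2) = 0.01123;  σ = 2·atan2(√a,√(1−a))
σ = 12.167° → d = Rσ = 6369·0.21236 = 1352 km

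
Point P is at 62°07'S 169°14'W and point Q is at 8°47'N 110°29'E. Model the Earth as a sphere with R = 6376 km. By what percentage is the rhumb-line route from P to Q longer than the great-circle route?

2.6%

Great circle: σ = 1.6278 rad → d_gc = Rσ = 10378.8 km
Rhumb: Δφ = +1.2374, Δλ = -1.4012, Δψ = +1.5472, q = Δφ/Δψ = 0.7998 → d_rh = R√(Δφ²+q²Δλ²) = 10644.5 km
Excess = (10644.5 − 10378.8) / 10378.8 = 265.7 / 10378.8 = 2.56% ≈ 2.6%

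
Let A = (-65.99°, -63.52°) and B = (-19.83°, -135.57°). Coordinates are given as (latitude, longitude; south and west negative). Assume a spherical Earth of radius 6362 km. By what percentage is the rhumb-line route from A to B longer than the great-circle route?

Great circle: σ = 1.1287 rad → d_gc = Rσ = 7180.7 km
Rhumb: Δφ = +0.8056, Δλ = -1.2575, Δψ = +1.1949, q = Δφ/Δψ = 0.6742 → d_rh = R√(Δφ²+q²Δλ²) = 7440.9 km
Excess = (7440.9 − 7180.7) / 7180.7 = 260.2 / 7180.7 = 3.62% ≈ 3.6%

3.6%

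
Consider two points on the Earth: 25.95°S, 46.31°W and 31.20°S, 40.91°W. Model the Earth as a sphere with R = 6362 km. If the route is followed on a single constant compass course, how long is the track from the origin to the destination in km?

785 km

Rhumb course C = atan2(Δλ, Δψ) with Δψ = ln[tan(π/4+φ₂/2)/tan(π/4+φ₁/2)] = -0.1044, Δλ = +0.0942 → C = 137.92°
d = R·|Δφ| / |cos C| = 6362·0.09163 / 0.74227 = 785 km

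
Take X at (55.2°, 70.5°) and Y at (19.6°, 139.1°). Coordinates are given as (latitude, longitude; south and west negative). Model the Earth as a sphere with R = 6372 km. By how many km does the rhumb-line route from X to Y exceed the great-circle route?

Great circle: cos σ = sin φ₁ sin φ₂ + cos φ₁ cos φ₂ cos Δλ,  σ = 1.0797 rad → d_gc = 6879.6 km
Rhumb line: Δψ = -0.8114, q = Δφ/Δψ = 0.7658, d_rh = R√(Δφ²+q²Δλ²) = 7057.4 km
Excess = 7057.4 − 6879.6 = 177.8 ≈ 178 km

178 km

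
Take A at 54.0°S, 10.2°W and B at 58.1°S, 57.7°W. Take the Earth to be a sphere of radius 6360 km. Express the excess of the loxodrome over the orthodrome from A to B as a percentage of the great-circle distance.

Great circle: σ = 0.4586 rad → d_gc = Rσ = 2916.6 km
Rhumb: Δφ = -0.0716, Δλ = -0.8290, Δψ = -0.1283, q = Δφ/Δψ = 0.5578 → d_rh = R√(Δφ²+q²Δλ²) = 2976.2 km
Excess = (2976.2 − 2916.6) / 2916.6 = 59.6 / 2916.6 = 2.04% ≈ 2.0%

2.0%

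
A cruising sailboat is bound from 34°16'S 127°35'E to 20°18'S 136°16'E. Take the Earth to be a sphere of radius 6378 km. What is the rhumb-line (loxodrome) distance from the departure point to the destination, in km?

1775 km

Δψ = ln[tan(π/4+φ₂/2)/tan(π/4+φ₁/2)] = +0.2753;  Δφ = +0.2438 rad,  Δλ = +0.1516 rad
q = Δφ/Δψ = 0.8854
d = R·√(Δφ² + q²Δλ²) = 6378·0.27825 = 1775 km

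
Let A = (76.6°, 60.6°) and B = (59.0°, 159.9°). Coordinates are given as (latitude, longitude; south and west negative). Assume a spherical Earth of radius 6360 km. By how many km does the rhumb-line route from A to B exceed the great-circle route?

463 km

Great circle: cos σ = sin φ₁ sin φ₂ + cos φ₁ cos φ₂ cos Δλ,  σ = 0.6189 rad → d_gc = 3935.9 km
Rhumb line: Δψ = -0.8590, q = Δφ/Δψ = 0.3576, d_rh = R√(Δφ²+q²Δλ²) = 4399.3 km
Excess = 4399.3 − 3935.9 = 463.4 ≈ 463 km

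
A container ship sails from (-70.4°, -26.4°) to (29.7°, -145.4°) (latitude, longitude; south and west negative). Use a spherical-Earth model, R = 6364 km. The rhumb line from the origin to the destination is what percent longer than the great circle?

5.8%

Great circle: σ = 2.2244 rad → d_gc = Rσ = 14155.8 km
Rhumb: Δφ = +1.7471, Δλ = -2.0769, Δψ = +2.2993, q = Δφ/Δψ = 0.7598 → d_rh = R√(Δφ²+q²Δλ²) = 14982.8 km
Excess = (14982.8 − 14155.8) / 14155.8 = 827.0 / 14155.8 = 5.84% ≈ 5.8%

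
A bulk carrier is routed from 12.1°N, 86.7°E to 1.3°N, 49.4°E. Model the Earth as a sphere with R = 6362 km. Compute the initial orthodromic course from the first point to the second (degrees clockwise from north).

N = sin Δλ·cos φ₂ = -0.6058;  D = cos φ₁ sin φ₂ − sin φ₁ cos φ₂ cos Δλ = -0.1445
initial course = atan2(N, D) = 256.58°

256.6°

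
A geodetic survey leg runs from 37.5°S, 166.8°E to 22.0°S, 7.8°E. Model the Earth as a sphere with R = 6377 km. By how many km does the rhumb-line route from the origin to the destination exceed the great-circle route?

Great circle: cos σ = sin φ₁ sin φ₂ + cos φ₁ cos φ₂ cos Δλ,  σ = 2.0473 rad → d_gc = 13055.7 km
Rhumb line: Δψ = +0.3132, q = Δφ/Δψ = 0.8638, d_rh = R√(Δφ²+q²Δλ²) = 15383.5 km
Excess = 15383.5 − 13055.7 = 2327.8 ≈ 2328 km

2328 km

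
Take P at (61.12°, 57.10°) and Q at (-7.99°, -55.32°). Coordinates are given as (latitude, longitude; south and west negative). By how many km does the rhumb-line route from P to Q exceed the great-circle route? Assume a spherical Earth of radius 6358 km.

693 km

Great circle: cos σ = sin φ₁ sin φ₂ + cos φ₁ cos φ₂ cos Δλ,  σ = 1.8798 rad → d_gc = 11951.9 km
Rhumb line: Δψ = -1.4966, q = Δφ/Δψ = 0.8059, d_rh = R√(Δφ²+q²Δλ²) = 12645.1 km
Excess = 12645.1 − 11951.9 = 693.2 ≈ 693 km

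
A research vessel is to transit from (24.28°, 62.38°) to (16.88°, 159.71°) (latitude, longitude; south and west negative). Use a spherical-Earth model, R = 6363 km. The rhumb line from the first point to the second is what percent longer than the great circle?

2.0%

Great circle: σ = 1.5627 rad → d_gc = Rσ = 9943.4 km
Rhumb: Δφ = -0.1292, Δλ = +1.6987, Δψ = -0.1381, q = Δφ/Δψ = 0.9353 → d_rh = R√(Δφ²+q²Δλ²) = 10143.5 km
Excess = (10143.5 − 9943.4) / 9943.4 = 200.1 / 9943.4 = 2.01% ≈ 2.0%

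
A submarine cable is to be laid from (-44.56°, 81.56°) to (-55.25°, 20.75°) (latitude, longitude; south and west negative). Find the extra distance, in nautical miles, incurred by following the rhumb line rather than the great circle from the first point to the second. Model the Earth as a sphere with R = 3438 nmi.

69 nmi

Great circle: cos σ = sin φ₁ sin φ₂ + cos φ₁ cos φ₂ cos Δλ,  σ = 0.6847 rad → d_gc = 2354.1 nmi
Rhumb line: Δψ = -0.2913, q = Δφ/Δψ = 0.6405, d_rh = R√(Δφ²+q²Δλ²) = 2423.4 nmi
Excess = 2423.4 − 2354.1 = 69.3 ≈ 69 nmi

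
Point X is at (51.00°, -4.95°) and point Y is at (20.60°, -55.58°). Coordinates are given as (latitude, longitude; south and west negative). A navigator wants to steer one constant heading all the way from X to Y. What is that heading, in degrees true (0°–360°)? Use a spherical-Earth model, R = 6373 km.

Meridional parts: M(φ₁)=+1.0381, M(φ₂)=+0.3675 → ΔM = -0.6706;  Δλ = -0.8837 rad
tan C = Δλ / ΔM = +1.3178 → C = 232.81°

232.8°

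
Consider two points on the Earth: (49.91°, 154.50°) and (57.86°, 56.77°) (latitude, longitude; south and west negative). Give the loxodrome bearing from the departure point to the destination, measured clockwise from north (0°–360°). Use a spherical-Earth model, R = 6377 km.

Meridional parts: M(φ₁)=+1.0082, M(φ₂)=+1.2446 → ΔM = +0.2363;  Δλ = -1.7057 rad
tan C = Δλ / ΔM = -7.2179 → C = 277.89°

277.9°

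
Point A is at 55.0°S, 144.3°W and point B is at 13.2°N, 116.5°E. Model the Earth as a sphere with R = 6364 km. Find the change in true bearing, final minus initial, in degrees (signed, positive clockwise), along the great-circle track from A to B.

Initial bearing θ₁ = atan2(sin Δλ cos φ₂, cos φ₁ sin φ₂ − sin φ₁ cos φ₂ cos Δλ) = 270.21°
Final bearing θ₂ = (initial bearing from the destination back to the start) + 180° = 323.90°
Δθ = θ₂ − θ₁ = +53.7°

+53.7°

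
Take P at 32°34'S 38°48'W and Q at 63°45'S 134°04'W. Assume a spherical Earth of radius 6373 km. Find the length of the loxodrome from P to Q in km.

Rhumb course C = atan2(Δλ, Δψ) with Δψ = ln[tan(π/4+φ₂/2)/tan(π/4+φ₁/2)] = -0.8543, Δλ = -1.6627 → C = 242.81°
d = R·|Δφ| / |cos C| = 6373·0.54425 / 0.45699 = 7590 km

7590 km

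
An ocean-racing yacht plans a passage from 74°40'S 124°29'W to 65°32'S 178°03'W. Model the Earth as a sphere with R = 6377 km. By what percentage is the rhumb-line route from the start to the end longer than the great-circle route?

Great circle: σ = 0.3397 rad → d_gc = Rσ = 2166.5 km
Rhumb: Δφ = +0.1594, Δλ = -0.9349, Δψ = +0.4766, q = Δφ/Δψ = 0.3344 → d_rh = R√(Δφ²+q²Δλ²) = 2238.0 km
Excess = (2238.0 − 2166.5) / 2166.5 = 71.5 / 2166.5 = 3.30% ≈ 3.3%

3.3%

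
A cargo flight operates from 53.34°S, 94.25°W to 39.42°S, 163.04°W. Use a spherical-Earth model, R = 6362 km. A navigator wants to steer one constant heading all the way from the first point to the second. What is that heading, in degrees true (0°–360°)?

286.5°

Δψ = ln[tan(π/4+φ₂/2)/tan(π/4+φ₁/2)] = +0.3550
Δλ = -1.2006 rad (taken the short way round)
course = atan2(Δλ, Δψ) = 286.47°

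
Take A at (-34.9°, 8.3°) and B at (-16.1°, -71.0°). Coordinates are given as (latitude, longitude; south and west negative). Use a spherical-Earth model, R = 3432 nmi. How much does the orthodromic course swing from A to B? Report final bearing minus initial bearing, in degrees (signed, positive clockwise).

+39.8°

Initial bearing θ₁ = atan2(sin Δλ cos φ₂, cos φ₁ sin φ₂ − sin φ₁ cos φ₂ cos Δλ) = 262.44°
Final bearing θ₂ = (initial bearing from the destination back to the start) + 180° = 302.20°
Δθ = θ₂ − θ₁ = +39.8°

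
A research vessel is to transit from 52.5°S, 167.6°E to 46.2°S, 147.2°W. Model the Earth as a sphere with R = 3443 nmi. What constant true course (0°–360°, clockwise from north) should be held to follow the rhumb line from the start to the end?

77.9°

Meridional parts: M(φ₁)=-1.0804, M(φ₂)=-0.9113 → ΔM = +0.1691;  Δλ = +0.7889 rad
tan C = Δλ / ΔM = +4.6650 → C = 77.90°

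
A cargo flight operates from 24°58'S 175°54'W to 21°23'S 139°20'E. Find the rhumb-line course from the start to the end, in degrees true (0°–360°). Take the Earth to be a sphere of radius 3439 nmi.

275.0°

Δψ = ln[tan(π/4+φ₂/2)/tan(π/4+φ₁/2)] = +0.0680
Δλ = -0.7813 rad (taken the short way round)
course = atan2(Δλ, Δψ) = 274.98°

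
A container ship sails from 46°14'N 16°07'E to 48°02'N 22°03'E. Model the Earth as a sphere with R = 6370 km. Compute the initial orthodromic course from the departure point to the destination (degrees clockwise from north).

θ = atan2( sin Δλ·cos φ₂ ,  cos φ₁ sin φ₂ − sin φ₁ cos φ₂ cos Δλ )
  = atan2(+0.0691, +0.0340) = 63.81°

63.8°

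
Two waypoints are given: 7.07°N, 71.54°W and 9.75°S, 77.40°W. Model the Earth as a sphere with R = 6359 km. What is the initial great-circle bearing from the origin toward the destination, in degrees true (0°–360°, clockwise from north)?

199.2°

θ = atan2( sin Δλ·cos φ₂ ,  cos φ₁ sin φ₂ − sin φ₁ cos φ₂ cos Δλ )
  = atan2(-0.1006, -0.2887) = 199.21°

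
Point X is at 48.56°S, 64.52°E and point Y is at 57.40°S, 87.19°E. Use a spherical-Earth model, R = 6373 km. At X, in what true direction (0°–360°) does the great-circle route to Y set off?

N = sin Δλ·cos φ₂ = +0.2077;  D = cos φ₁ sin φ₂ − sin φ₁ cos φ₂ cos Δλ = -0.1849
initial course = atan2(N, D) = 131.68°

131.7°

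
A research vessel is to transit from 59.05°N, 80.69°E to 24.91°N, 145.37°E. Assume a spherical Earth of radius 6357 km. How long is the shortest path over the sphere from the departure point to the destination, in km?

6202 km

cos σ = sin φ₁ sin φ₂ + cos φ₁ cos φ₂ cos Δλ
      = sin(59.05°)sin(24.91°) + cos(59.05°)cos(24.91°)cos(64.68°) = 0.5607
σ = 55.895° → d = Rσ = 6357·0.97555 = 6202 km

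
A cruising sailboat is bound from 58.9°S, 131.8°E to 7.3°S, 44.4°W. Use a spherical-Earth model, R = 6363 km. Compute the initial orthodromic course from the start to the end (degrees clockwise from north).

θ = atan2( sin Δλ·cos φ₂ ,  cos φ₁ sin φ₂ − sin φ₁ cos φ₂ cos Δλ )
  = atan2(-0.0657, -0.9131) = 184.12°

184.1°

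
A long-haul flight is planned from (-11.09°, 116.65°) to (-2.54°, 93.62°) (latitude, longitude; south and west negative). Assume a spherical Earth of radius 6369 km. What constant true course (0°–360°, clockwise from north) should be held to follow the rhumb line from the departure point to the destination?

Meridional parts: M(φ₁)=-0.1948, M(φ₂)=-0.0443 → ΔM = +0.1504;  Δλ = -0.4019 rad
tan C = Δλ / ΔM = -2.6720 → C = 290.52°

290.5°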